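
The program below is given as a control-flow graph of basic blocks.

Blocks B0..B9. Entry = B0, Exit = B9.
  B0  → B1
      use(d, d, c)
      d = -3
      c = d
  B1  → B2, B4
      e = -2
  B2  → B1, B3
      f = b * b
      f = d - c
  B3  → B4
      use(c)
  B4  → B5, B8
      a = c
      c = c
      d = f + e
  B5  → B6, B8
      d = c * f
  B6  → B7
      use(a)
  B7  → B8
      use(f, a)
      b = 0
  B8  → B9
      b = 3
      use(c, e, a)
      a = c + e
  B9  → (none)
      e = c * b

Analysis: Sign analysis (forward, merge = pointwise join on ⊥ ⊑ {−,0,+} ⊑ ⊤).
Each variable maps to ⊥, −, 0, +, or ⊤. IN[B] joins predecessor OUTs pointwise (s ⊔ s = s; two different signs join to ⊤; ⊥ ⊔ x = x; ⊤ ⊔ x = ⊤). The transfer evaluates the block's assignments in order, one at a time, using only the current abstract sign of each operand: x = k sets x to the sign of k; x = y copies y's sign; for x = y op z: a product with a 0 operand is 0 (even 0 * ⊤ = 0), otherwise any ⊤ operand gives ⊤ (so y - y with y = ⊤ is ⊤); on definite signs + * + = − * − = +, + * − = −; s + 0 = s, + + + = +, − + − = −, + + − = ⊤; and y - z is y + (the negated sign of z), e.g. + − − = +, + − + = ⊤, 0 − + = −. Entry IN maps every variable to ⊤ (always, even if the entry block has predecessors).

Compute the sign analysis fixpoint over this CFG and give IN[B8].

Fixpoint table:
  B0:   IN=(all ⊤)   OUT={c:-, d:-; rest ⊤}
  B1:   IN={c:-, d:-; rest ⊤}   OUT={c:-, d:-, e:-; rest ⊤}
  B2:   IN={c:-, d:-, e:-; rest ⊤}   OUT={c:-, d:-, e:-; rest ⊤}
  B3:   IN={c:-, d:-, e:-; rest ⊤}   OUT={c:-, d:-, e:-; rest ⊤}
  B4:   IN={c:-, d:-, e:-; rest ⊤}   OUT={a:-, c:-, e:-; rest ⊤}
  B5:   IN={a:-, c:-, e:-; rest ⊤}   OUT={a:-, c:-, e:-; rest ⊤}
  B6:   IN={a:-, c:-, e:-; rest ⊤}   OUT={a:-, c:-, e:-; rest ⊤}
  B7:   IN={a:-, c:-, e:-; rest ⊤}   OUT={a:-, b:0, c:-, e:-; rest ⊤}
  B8:   IN={a:-, c:-, e:-; rest ⊤}   OUT={a:-, b:+, c:-, e:-; rest ⊤}
  B9:   IN={a:-, b:+, c:-, e:-; rest ⊤}   OUT={a:-, b:+, c:-, e:-; rest ⊤}

Merge at B8: IN[B8] = OUT[B4] ⊔ OUT[B5] ⊔ OUT[B7] = {a: -, b: ⊤, c: -, d: ⊤, e: -, f: ⊤}

Answer: {a: -, b: ⊤, c: -, d: ⊤, e: -, f: ⊤}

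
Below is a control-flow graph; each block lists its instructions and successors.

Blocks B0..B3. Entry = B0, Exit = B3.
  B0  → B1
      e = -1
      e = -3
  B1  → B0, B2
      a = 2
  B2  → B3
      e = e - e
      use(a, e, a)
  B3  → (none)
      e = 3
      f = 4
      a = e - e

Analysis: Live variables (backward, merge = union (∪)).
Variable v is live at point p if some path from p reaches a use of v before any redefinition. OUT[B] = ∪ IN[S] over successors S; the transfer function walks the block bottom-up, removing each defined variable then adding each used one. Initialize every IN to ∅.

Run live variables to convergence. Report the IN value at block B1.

Answer: {e}

Derivation:
Fixpoint table:
  B0:  IN={}  OUT={e}
  B1:  IN={e}  OUT={a, e}
  B2:  IN={a, e}  OUT={}
  B3:  IN={}  OUT={}

Merge at B1: OUT[B1] = IN[B0] ⊔ IN[B2] = {a, e}
Applying B1's transfer function to that OUT value gives IN[B1] (row B1 above).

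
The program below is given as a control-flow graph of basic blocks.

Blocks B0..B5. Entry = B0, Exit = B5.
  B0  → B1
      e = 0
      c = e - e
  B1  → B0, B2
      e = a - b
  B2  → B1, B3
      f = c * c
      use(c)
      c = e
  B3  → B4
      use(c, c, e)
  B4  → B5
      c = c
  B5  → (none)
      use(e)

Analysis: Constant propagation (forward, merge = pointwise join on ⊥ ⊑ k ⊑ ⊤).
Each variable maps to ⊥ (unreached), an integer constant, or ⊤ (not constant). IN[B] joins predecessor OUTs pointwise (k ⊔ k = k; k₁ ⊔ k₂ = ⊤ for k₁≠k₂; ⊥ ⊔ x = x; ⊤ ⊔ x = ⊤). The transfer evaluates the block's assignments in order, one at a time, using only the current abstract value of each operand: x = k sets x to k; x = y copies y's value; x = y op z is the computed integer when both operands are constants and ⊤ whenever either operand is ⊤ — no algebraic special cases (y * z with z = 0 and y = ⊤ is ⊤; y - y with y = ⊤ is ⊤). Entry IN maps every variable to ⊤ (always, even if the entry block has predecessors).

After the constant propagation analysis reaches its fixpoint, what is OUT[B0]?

Answer: {a: ⊤, b: ⊤, c: 0, d: ⊤, e: 0, f: ⊤}

Working:
Fixpoint table:
  B0: | IN=(all ⊤) | OUT={c:0, e:0; rest ⊤}
  B1: | IN=(all ⊤) | OUT=(all ⊤)
  B2: | IN=(all ⊤) | OUT=(all ⊤)
  B3: | IN=(all ⊤) | OUT=(all ⊤)
  B4: | IN=(all ⊤) | OUT=(all ⊤)
  B5: | IN=(all ⊤) | OUT=(all ⊤)

Merge at B0 (entry node, so the boundary value (all ⊤) is joined with the incoming edge(s)): IN[B0] = (all ⊤) ⊔ OUT[B1] = {a: ⊤, b: ⊤, c: ⊤, d: ⊤, e: ⊤, f: ⊤}
Applying B0's transfer function to that IN value gives OUT[B0] (row B0 above).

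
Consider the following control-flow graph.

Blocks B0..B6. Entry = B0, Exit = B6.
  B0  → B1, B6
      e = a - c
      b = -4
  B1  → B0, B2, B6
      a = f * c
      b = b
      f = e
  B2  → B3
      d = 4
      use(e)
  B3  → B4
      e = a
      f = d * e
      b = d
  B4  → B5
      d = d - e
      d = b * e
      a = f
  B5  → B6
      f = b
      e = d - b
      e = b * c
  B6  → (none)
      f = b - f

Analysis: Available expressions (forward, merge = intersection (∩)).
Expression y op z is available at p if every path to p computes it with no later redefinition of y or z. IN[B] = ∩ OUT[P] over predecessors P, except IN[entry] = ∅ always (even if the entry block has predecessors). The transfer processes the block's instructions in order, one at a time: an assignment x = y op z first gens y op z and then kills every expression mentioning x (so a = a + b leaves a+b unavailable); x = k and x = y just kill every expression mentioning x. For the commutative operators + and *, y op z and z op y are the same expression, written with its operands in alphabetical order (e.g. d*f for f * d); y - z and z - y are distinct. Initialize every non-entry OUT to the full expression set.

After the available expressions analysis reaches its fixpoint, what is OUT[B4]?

Converged values:
  B0: | IN={} | OUT={a-c}
  B1: | IN={a-c} | OUT={}
  B2: | IN={} | OUT={}
  B3: | IN={} | OUT={d*e}
  B4: | IN={d*e} | OUT={b*e}
  B5: | IN={b*e} | OUT={b*c, d-b}
  B6: | IN={} | OUT={}

Merge at B4: IN[B4] = OUT[B3] = {d*e}
Applying B4's transfer function to that IN value gives OUT[B4] (row B4 above).

Answer: {b*e}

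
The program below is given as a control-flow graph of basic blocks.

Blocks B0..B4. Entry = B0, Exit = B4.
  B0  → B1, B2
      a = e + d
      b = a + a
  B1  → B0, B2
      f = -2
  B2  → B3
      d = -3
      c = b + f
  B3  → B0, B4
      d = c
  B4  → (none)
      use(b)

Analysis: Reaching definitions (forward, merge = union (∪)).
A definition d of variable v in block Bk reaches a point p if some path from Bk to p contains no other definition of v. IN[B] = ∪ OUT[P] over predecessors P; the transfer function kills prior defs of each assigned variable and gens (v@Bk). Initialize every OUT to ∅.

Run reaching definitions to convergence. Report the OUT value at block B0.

Answer: {a@B0, b@B0, c@B2, d@B3, f@B1}

Working:
Fixpoint table:
  B0:  IN={a@B0, b@B0, c@B2, d@B3, f@B1}  OUT={a@B0, b@B0, c@B2, d@B3, f@B1}
  B1:  IN={a@B0, b@B0, c@B2, d@B3, f@B1}  OUT={a@B0, b@B0, c@B2, d@B3, f@B1}
  B2:  IN={a@B0, b@B0, c@B2, d@B3, f@B1}  OUT={a@B0, b@B0, c@B2, d@B2, f@B1}
  B3:  IN={a@B0, b@B0, c@B2, d@B2, f@B1}  OUT={a@B0, b@B0, c@B2, d@B3, f@B1}
  B4:  IN={a@B0, b@B0, c@B2, d@B3, f@B1}  OUT={a@B0, b@B0, c@B2, d@B3, f@B1}

Merge at B0 (entry node, so the boundary value {} is joined with the incoming edge(s)): IN[B0] = {} ⊔ OUT[B1] ⊔ OUT[B3] = {a@B0, b@B0, c@B2, d@B3, f@B1}
Applying B0's transfer function to that IN value gives OUT[B0] (row B0 above).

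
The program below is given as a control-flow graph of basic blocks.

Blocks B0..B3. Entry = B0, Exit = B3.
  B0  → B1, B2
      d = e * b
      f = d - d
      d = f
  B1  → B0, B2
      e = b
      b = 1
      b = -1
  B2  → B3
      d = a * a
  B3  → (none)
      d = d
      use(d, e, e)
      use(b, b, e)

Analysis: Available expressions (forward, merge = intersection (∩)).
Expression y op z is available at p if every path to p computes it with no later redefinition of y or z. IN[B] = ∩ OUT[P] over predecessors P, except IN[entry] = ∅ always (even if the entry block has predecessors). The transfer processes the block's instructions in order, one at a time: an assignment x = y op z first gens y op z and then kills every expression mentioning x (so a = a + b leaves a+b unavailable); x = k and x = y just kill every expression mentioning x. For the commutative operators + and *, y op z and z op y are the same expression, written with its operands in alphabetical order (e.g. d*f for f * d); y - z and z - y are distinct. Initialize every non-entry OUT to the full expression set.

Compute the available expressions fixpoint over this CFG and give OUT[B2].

Answer: {a*a}

Derivation:
Fixpoint table:
  B0:   IN={}   OUT={b*e}
  B1:   IN={b*e}   OUT={}
  B2:   IN={}   OUT={a*a}
  B3:   IN={a*a}   OUT={a*a}

Merge at B2: IN[B2] = OUT[B0] ∩ OUT[B1] = {}
Applying B2's transfer function to that IN value gives OUT[B2] (row B2 above).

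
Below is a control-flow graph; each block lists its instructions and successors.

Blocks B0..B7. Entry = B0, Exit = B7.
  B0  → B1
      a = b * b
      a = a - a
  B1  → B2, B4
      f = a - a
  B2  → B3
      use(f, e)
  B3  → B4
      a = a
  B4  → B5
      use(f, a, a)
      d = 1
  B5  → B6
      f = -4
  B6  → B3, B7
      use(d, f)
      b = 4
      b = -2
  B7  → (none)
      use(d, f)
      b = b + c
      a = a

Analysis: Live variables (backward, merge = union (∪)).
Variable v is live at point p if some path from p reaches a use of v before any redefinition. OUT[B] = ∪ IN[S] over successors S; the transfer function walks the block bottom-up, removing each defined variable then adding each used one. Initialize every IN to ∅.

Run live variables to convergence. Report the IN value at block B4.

Answer: {a, c, f}

Working:
Fixpoint table:
  B0:   IN={b, c, e}   OUT={a, c, e}
  B1:   IN={a, c, e}   OUT={a, c, e, f}
  B2:   IN={a, c, e, f}   OUT={a, c, f}
  B3:   IN={a, c, f}   OUT={a, c, f}
  B4:   IN={a, c, f}   OUT={a, c, d}
  B5:   IN={a, c, d}   OUT={a, c, d, f}
  B6:   IN={a, c, d, f}   OUT={a, b, c, d, f}
  B7:   IN={a, b, c, d, f}   OUT={}

Merge at B4: OUT[B4] = IN[B5] = {a, c, d}
Applying B4's transfer function to that OUT value gives IN[B4] (row B4 above).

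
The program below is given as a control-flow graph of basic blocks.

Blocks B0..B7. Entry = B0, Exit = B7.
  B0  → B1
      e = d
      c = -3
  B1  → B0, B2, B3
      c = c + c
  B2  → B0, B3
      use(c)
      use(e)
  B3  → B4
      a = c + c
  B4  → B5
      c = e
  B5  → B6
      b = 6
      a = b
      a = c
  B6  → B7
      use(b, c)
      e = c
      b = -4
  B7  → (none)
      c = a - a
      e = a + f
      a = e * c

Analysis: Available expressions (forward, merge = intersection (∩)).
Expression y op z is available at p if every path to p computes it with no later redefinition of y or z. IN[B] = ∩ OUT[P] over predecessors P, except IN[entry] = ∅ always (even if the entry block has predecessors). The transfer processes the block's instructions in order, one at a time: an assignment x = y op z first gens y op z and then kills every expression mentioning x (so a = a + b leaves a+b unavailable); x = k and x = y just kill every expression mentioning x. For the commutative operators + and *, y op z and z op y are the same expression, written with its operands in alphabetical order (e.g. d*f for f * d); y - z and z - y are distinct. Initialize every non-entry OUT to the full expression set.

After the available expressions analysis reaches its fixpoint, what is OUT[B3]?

Answer: {c+c}

Trace:
Converged values:
  B0: | IN={} | OUT={}
  B1: | IN={} | OUT={}
  B2: | IN={} | OUT={}
  B3: | IN={} | OUT={c+c}
  B4: | IN={c+c} | OUT={}
  B5: | IN={} | OUT={}
  B6: | IN={} | OUT={}
  B7: | IN={} | OUT={c*e}

Merge at B3: IN[B3] = OUT[B1] ∩ OUT[B2] = {}
Applying B3's transfer function to that IN value gives OUT[B3] (row B3 above).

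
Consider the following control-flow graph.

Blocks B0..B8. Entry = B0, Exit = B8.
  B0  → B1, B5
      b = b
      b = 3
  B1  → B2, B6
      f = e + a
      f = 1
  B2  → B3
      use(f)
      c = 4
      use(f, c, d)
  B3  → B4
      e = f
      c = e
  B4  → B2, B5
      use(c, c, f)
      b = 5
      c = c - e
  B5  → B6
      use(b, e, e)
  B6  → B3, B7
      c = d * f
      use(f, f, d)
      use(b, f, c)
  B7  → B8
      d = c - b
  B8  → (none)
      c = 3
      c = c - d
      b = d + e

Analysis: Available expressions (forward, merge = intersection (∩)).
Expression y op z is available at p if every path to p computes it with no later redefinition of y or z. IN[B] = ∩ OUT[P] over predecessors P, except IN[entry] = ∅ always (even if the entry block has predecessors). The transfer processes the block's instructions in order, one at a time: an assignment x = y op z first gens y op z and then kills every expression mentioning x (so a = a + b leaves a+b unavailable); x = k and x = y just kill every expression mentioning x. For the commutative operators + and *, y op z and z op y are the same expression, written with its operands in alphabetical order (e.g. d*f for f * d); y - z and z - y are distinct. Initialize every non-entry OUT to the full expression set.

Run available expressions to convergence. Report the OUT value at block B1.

Converged values:
  B0:  IN={}  OUT={}
  B1:  IN={}  OUT={a+e}
  B2:  IN={}  OUT={}
  B3:  IN={}  OUT={}
  B4:  IN={}  OUT={}
  B5:  IN={}  OUT={}
  B6:  IN={}  OUT={d*f}
  B7:  IN={d*f}  OUT={c-b}
  B8:  IN={c-b}  OUT={d+e}

Merge at B1: IN[B1] = OUT[B0] = {}
Applying B1's transfer function to that IN value gives OUT[B1] (row B1 above).

Answer: {a+e}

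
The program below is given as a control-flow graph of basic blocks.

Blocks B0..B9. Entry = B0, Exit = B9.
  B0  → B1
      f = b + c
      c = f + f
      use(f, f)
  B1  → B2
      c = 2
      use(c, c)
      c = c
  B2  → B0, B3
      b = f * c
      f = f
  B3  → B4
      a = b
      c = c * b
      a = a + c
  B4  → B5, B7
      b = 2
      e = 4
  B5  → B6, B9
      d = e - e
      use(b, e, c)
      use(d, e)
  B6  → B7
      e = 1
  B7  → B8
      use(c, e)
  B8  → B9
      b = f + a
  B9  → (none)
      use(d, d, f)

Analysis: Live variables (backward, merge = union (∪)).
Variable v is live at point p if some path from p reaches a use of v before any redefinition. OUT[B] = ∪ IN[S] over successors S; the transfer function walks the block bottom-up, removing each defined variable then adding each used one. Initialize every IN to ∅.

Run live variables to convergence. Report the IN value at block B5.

Fixpoint table:
  B0:   IN={b, c, d}   OUT={d, f}
  B1:   IN={d, f}   OUT={c, d, f}
  B2:   IN={c, d, f}   OUT={b, c, d, f}
  B3:   IN={b, c, d, f}   OUT={a, c, d, f}
  B4:   IN={a, c, d, f}   OUT={a, b, c, d, e, f}
  B5:   IN={a, b, c, e, f}   OUT={a, c, d, f}
  B6:   IN={a, c, d, f}   OUT={a, c, d, e, f}
  B7:   IN={a, c, d, e, f}   OUT={a, d, f}
  B8:   IN={a, d, f}   OUT={d, f}
  B9:   IN={d, f}   OUT={}

Merge at B5: OUT[B5] = IN[B6] ⊔ IN[B9] = {a, c, d, f}
Applying B5's transfer function to that OUT value gives IN[B5] (row B5 above).

Answer: {a, b, c, e, f}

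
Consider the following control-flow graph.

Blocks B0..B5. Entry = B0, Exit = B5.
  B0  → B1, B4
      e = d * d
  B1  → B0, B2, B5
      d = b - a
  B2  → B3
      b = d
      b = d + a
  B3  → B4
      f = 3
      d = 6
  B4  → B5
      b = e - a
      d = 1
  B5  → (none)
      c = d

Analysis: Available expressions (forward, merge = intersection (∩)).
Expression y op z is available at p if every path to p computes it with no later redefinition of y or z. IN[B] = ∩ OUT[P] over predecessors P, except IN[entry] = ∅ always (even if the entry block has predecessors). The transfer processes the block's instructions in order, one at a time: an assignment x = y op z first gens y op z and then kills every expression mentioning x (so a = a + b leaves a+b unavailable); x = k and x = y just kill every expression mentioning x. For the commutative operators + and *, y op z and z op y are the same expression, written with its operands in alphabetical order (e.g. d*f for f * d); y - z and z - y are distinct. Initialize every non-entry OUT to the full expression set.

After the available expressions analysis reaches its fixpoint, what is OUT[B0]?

Answer: {d*d}

Working:
Per-block solution:
  B0: | IN={} | OUT={d*d}
  B1: | IN={d*d} | OUT={b-a}
  B2: | IN={b-a} | OUT={a+d}
  B3: | IN={a+d} | OUT={}
  B4: | IN={} | OUT={e-a}
  B5: | IN={} | OUT={}

Merge at B0 (entry node, so the boundary value {} is joined with the incoming edge(s)): IN[B0] = {} ∩ OUT[B1] = {}
Applying B0's transfer function to that IN value gives OUT[B0] (row B0 above).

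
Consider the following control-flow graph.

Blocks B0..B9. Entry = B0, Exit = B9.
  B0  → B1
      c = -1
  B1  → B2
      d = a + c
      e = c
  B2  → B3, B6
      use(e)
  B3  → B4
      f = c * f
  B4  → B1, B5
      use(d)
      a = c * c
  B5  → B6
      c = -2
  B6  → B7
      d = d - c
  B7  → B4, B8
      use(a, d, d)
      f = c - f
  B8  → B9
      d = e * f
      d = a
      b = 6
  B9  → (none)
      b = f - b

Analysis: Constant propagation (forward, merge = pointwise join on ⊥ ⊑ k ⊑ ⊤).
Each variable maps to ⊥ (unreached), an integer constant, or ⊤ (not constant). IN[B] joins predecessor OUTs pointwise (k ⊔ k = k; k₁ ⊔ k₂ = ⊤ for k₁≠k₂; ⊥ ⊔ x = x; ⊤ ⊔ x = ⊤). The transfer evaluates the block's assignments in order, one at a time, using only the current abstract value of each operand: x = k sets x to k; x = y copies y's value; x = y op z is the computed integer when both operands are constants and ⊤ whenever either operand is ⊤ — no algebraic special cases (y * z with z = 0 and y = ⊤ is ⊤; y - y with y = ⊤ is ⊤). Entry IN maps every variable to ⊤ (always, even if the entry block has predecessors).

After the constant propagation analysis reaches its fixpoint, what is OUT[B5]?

Converged values:
  B0: | IN=(all ⊤) | OUT={c:-1; rest ⊤}
  B1: | IN=(all ⊤) | OUT=(all ⊤)
  B2: | IN=(all ⊤) | OUT=(all ⊤)
  B3: | IN=(all ⊤) | OUT=(all ⊤)
  B4: | IN=(all ⊤) | OUT=(all ⊤)
  B5: | IN=(all ⊤) | OUT={c:-2; rest ⊤}
  B6: | IN=(all ⊤) | OUT=(all ⊤)
  B7: | IN=(all ⊤) | OUT=(all ⊤)
  B8: | IN=(all ⊤) | OUT={b:6; rest ⊤}
  B9: | IN={b:6; rest ⊤} | OUT=(all ⊤)

Merge at B5: IN[B5] = OUT[B4] = {a: ⊤, b: ⊤, c: ⊤, d: ⊤, e: ⊤, f: ⊤}
Applying B5's transfer function to that IN value gives OUT[B5] (row B5 above).

Answer: {a: ⊤, b: ⊤, c: -2, d: ⊤, e: ⊤, f: ⊤}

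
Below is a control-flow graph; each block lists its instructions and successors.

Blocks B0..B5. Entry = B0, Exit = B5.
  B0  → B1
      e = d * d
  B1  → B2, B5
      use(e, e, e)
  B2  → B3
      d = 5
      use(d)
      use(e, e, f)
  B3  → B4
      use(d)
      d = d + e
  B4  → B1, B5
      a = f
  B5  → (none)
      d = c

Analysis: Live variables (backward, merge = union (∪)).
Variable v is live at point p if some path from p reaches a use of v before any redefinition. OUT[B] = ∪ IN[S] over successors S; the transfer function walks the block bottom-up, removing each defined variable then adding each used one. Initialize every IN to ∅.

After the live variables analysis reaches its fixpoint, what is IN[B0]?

Fixpoint table:
  B0:   IN={c, d, f}   OUT={c, e, f}
  B1:   IN={c, e, f}   OUT={c, e, f}
  B2:   IN={c, e, f}   OUT={c, d, e, f}
  B3:   IN={c, d, e, f}   OUT={c, e, f}
  B4:   IN={c, e, f}   OUT={c, e, f}
  B5:   IN={c}   OUT={}

Merge at B0: OUT[B0] = IN[B1] = {c, e, f}
Applying B0's transfer function to that OUT value gives IN[B0] (row B0 above).

Answer: {c, d, f}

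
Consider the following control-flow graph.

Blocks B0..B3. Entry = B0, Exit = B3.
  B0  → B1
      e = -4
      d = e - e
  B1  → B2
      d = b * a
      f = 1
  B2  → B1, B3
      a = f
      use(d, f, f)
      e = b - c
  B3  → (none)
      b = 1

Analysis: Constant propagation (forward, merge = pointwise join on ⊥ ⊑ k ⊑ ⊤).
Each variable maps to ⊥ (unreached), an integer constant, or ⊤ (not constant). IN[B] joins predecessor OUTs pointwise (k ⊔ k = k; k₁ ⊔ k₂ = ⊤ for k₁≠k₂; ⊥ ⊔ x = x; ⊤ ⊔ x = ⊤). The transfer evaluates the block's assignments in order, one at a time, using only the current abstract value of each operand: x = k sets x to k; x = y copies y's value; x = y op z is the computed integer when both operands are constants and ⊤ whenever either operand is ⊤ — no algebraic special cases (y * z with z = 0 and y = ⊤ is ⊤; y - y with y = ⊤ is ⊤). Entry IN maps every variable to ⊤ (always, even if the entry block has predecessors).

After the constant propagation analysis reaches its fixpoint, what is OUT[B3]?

Answer: {a: 1, b: 1, c: ⊤, d: ⊤, e: ⊤, f: 1}

Working:
Fixpoint table:
  B0: | IN=(all ⊤) | OUT={d:0, e:-4; rest ⊤}
  B1: | IN=(all ⊤) | OUT={f:1; rest ⊤}
  B2: | IN={f:1; rest ⊤} | OUT={a:1, f:1; rest ⊤}
  B3: | IN={a:1, f:1; rest ⊤} | OUT={a:1, b:1, f:1; rest ⊤}

Merge at B3: IN[B3] = OUT[B2] = {a: 1, b: ⊤, c: ⊤, d: ⊤, e: ⊤, f: 1}
Applying B3's transfer function to that IN value gives OUT[B3] (row B3 above).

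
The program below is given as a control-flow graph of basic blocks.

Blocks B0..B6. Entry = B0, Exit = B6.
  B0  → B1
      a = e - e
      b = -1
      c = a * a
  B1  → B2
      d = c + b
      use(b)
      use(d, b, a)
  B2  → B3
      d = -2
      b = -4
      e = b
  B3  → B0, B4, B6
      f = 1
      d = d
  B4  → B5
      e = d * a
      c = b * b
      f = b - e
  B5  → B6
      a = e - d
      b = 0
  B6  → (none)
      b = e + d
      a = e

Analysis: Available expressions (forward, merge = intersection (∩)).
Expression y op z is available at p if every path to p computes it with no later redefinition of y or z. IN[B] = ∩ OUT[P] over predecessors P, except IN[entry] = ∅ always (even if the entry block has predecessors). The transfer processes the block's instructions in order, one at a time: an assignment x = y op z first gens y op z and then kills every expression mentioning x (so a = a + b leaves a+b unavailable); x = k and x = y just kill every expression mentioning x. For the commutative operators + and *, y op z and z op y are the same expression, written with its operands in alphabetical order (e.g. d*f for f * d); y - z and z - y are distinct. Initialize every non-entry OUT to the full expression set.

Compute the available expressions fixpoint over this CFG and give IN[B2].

Answer: {a*a, b+c, e-e}

Trace:
Fixpoint table:
  B0: | IN={} | OUT={a*a, e-e}
  B1: | IN={a*a, e-e} | OUT={a*a, b+c, e-e}
  B2: | IN={a*a, b+c, e-e} | OUT={a*a}
  B3: | IN={a*a} | OUT={a*a}
  B4: | IN={a*a} | OUT={a*a, a*d, b*b, b-e}
  B5: | IN={a*a, a*d, b*b, b-e} | OUT={e-d}
  B6: | IN={} | OUT={d+e}

Merge at B2: IN[B2] = OUT[B1] = {a*a, b+c, e-e}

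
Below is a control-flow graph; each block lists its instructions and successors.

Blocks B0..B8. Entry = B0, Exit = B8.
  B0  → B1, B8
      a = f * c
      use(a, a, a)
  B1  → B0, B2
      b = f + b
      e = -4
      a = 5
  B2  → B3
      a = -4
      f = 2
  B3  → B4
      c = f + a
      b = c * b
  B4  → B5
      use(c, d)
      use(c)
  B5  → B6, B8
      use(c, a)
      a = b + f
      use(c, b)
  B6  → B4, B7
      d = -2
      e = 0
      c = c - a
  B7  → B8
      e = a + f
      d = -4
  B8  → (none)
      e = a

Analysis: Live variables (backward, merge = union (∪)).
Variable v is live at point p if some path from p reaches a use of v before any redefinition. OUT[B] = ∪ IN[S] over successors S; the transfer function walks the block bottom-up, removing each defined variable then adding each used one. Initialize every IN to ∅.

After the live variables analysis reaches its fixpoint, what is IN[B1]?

Fixpoint table:
  B0: | IN={b, c, d, f} | OUT={a, b, c, d, f}
  B1: | IN={b, c, d, f} | OUT={b, c, d, f}
  B2: | IN={b, d} | OUT={a, b, d, f}
  B3: | IN={a, b, d, f} | OUT={a, b, c, d, f}
  B4: | IN={a, b, c, d, f} | OUT={a, b, c, f}
  B5: | IN={a, b, c, f} | OUT={a, b, c, f}
  B6: | IN={a, b, c, f} | OUT={a, b, c, d, f}
  B7: | IN={a, f} | OUT={a}
  B8: | IN={a} | OUT={}

Merge at B1: OUT[B1] = IN[B0] ⊔ IN[B2] = {b, c, d, f}
Applying B1's transfer function to that OUT value gives IN[B1] (row B1 above).

Answer: {b, c, d, f}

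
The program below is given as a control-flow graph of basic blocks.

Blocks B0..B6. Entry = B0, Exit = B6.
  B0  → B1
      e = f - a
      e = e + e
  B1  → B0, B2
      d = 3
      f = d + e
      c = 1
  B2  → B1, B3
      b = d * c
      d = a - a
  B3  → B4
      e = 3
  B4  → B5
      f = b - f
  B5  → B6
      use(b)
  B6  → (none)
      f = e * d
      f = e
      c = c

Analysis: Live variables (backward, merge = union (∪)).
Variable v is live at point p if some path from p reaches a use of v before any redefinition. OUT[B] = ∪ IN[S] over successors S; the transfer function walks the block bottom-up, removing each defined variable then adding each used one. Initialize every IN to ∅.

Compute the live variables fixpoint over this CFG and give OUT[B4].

Converged values:
  B0: | IN={a, f} | OUT={a, e}
  B1: | IN={a, e} | OUT={a, c, d, e, f}
  B2: | IN={a, c, d, e, f} | OUT={a, b, c, d, e, f}
  B3: | IN={b, c, d, f} | OUT={b, c, d, e, f}
  B4: | IN={b, c, d, e, f} | OUT={b, c, d, e}
  B5: | IN={b, c, d, e} | OUT={c, d, e}
  B6: | IN={c, d, e} | OUT={}

Merge at B4: OUT[B4] = IN[B5] = {b, c, d, e}

Answer: {b, c, d, e}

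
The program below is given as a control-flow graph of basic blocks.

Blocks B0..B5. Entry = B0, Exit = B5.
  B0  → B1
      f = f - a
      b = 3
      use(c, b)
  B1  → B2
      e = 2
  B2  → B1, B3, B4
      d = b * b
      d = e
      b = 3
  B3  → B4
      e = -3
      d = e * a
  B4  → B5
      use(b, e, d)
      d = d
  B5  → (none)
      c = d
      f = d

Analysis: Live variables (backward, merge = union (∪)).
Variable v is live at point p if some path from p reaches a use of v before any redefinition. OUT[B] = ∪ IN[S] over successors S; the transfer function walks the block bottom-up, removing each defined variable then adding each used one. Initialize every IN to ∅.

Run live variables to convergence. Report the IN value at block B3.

Answer: {a, b}

Trace:
Per-block solution:
  B0:   IN={a, c, f}   OUT={a, b}
  B1:   IN={a, b}   OUT={a, b, e}
  B2:   IN={a, b, e}   OUT={a, b, d, e}
  B3:   IN={a, b}   OUT={b, d, e}
  B4:   IN={b, d, e}   OUT={d}
  B5:   IN={d}   OUT={}

Merge at B3: OUT[B3] = IN[B4] = {b, d, e}
Applying B3's transfer function to that OUT value gives IN[B3] (row B3 above).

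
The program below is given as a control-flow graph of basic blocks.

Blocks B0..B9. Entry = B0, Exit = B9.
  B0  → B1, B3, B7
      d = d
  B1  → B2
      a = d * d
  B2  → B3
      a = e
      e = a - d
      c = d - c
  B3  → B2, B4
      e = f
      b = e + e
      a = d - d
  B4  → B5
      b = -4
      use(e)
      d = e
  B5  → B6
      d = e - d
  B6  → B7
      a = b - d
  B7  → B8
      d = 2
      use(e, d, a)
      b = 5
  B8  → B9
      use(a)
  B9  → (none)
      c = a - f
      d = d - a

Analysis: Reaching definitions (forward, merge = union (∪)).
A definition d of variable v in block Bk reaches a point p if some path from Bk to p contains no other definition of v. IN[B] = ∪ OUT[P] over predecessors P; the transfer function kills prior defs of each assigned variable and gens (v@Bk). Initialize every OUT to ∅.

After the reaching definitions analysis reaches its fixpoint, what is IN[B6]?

Converged values:
  B0:  IN={}  OUT={d@B0}
  B1:  IN={d@B0}  OUT={a@B1, d@B0}
  B2:  IN={a@B1, a@B3, b@B3, c@B2, d@B0, e@B3}  OUT={a@B2, b@B3, c@B2, d@B0, e@B2}
  B3:  IN={a@B2, b@B3, c@B2, d@B0, e@B2}  OUT={a@B3, b@B3, c@B2, d@B0, e@B3}
  B4:  IN={a@B3, b@B3, c@B2, d@B0, e@B3}  OUT={a@B3, b@B4, c@B2, d@B4, e@B3}
  B5:  IN={a@B3, b@B4, c@B2, d@B4, e@B3}  OUT={a@B3, b@B4, c@B2, d@B5, e@B3}
  B6:  IN={a@B3, b@B4, c@B2, d@B5, e@B3}  OUT={a@B6, b@B4, c@B2, d@B5, e@B3}
  B7:  IN={a@B6, b@B4, c@B2, d@B0, d@B5, e@B3}  OUT={a@B6, b@B7, c@B2, d@B7, e@B3}
  B8:  IN={a@B6, b@B7, c@B2, d@B7, e@B3}  OUT={a@B6, b@B7, c@B2, d@B7, e@B3}
  B9:  IN={a@B6, b@B7, c@B2, d@B7, e@B3}  OUT={a@B6, b@B7, c@B9, d@B9, e@B3}

Merge at B6: IN[B6] = OUT[B5] = {a@B3, b@B4, c@B2, d@B5, e@B3}

Answer: {a@B3, b@B4, c@B2, d@B5, e@B3}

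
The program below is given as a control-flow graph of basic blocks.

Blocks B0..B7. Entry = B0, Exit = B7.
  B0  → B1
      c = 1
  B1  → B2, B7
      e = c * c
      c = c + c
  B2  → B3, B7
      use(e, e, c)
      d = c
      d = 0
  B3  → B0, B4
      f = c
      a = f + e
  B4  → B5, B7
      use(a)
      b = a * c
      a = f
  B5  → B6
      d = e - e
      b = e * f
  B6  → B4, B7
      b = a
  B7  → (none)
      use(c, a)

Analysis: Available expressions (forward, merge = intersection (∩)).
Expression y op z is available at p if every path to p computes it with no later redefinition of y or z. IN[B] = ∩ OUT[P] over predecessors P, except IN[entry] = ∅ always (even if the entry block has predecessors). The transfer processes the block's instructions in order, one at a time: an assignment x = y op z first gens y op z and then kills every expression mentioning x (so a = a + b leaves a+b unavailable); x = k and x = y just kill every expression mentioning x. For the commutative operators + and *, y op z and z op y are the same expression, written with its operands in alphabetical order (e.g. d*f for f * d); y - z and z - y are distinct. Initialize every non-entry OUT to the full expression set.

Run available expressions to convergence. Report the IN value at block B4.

Converged values:
  B0: | IN={} | OUT={}
  B1: | IN={} | OUT={}
  B2: | IN={} | OUT={}
  B3: | IN={} | OUT={e+f}
  B4: | IN={e+f} | OUT={e+f}
  B5: | IN={e+f} | OUT={e*f, e+f, e-e}
  B6: | IN={e*f, e+f, e-e} | OUT={e*f, e+f, e-e}
  B7: | IN={} | OUT={}

Merge at B4: IN[B4] = OUT[B3] ∩ OUT[B6] = {e+f}

Answer: {e+f}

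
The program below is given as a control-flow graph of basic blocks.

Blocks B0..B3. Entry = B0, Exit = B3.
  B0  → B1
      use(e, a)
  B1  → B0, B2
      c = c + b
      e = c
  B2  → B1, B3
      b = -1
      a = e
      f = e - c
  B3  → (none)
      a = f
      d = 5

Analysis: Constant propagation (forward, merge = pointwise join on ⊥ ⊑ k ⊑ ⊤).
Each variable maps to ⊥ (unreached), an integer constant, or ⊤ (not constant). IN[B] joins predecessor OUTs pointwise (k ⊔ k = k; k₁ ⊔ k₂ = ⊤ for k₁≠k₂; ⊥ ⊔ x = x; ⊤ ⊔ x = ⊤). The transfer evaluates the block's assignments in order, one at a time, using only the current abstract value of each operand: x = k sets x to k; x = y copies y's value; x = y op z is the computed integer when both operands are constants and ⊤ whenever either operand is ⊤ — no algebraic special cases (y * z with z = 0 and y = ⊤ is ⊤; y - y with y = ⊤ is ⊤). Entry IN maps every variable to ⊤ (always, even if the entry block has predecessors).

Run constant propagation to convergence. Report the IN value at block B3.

Answer: {a: ⊤, b: -1, c: ⊤, d: ⊤, e: ⊤, f: ⊤}

Derivation:
Per-block solution:
  B0:  IN=(all ⊤)  OUT=(all ⊤)
  B1:  IN=(all ⊤)  OUT=(all ⊤)
  B2:  IN=(all ⊤)  OUT={b:-1; rest ⊤}
  B3:  IN={b:-1; rest ⊤}  OUT={b:-1, d:5; rest ⊤}

Merge at B3: IN[B3] = OUT[B2] = {a: ⊤, b: -1, c: ⊤, d: ⊤, e: ⊤, f: ⊤}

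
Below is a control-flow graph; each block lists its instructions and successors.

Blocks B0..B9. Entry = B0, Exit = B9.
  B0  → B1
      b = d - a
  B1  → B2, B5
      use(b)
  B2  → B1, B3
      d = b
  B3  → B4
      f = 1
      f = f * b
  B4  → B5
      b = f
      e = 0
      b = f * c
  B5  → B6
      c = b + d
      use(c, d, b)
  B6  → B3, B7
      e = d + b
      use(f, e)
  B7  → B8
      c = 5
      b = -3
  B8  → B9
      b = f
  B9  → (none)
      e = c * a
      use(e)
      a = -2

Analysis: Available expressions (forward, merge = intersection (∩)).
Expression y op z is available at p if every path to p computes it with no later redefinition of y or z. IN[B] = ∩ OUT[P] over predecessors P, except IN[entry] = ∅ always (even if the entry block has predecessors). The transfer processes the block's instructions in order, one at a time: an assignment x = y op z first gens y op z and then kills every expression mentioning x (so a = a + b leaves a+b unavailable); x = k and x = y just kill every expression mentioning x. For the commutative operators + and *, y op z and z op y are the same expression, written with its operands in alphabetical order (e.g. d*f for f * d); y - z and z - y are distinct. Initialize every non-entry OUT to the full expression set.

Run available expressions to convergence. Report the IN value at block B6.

Answer: {b+d}

Working:
Per-block solution:
  B0:   IN={}   OUT={d-a}
  B1:   IN={}   OUT={}
  B2:   IN={}   OUT={}
  B3:   IN={}   OUT={}
  B4:   IN={}   OUT={c*f}
  B5:   IN={}   OUT={b+d}
  B6:   IN={b+d}   OUT={b+d}
  B7:   IN={b+d}   OUT={}
  B8:   IN={}   OUT={}
  B9:   IN={}   OUT={}

Merge at B6: IN[B6] = OUT[B5] = {b+d}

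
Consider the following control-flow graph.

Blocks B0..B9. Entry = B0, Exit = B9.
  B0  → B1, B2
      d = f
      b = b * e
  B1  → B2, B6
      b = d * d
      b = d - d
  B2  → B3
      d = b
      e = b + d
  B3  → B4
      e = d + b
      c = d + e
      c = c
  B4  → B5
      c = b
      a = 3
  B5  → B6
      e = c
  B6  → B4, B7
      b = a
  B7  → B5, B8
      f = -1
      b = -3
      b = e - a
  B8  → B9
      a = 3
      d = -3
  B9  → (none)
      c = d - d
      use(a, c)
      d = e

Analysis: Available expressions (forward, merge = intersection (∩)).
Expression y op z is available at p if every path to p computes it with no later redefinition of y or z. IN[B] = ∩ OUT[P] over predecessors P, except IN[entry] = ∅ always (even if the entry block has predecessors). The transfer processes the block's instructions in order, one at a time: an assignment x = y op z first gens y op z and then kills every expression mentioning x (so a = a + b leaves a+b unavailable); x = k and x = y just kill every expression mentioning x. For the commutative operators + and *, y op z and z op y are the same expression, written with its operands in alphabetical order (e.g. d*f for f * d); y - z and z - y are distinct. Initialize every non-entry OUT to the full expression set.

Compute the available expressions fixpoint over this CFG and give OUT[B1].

Per-block solution:
  B0:   IN={}   OUT={}
  B1:   IN={}   OUT={d*d, d-d}
  B2:   IN={}   OUT={b+d}
  B3:   IN={b+d}   OUT={b+d, d+e}
  B4:   IN={}   OUT={}
  B5:   IN={}   OUT={}
  B6:   IN={}   OUT={}
  B7:   IN={}   OUT={e-a}
  B8:   IN={e-a}   OUT={}
  B9:   IN={}   OUT={}

Merge at B1: IN[B1] = OUT[B0] = {}
Applying B1's transfer function to that IN value gives OUT[B1] (row B1 above).

Answer: {d*d, d-d}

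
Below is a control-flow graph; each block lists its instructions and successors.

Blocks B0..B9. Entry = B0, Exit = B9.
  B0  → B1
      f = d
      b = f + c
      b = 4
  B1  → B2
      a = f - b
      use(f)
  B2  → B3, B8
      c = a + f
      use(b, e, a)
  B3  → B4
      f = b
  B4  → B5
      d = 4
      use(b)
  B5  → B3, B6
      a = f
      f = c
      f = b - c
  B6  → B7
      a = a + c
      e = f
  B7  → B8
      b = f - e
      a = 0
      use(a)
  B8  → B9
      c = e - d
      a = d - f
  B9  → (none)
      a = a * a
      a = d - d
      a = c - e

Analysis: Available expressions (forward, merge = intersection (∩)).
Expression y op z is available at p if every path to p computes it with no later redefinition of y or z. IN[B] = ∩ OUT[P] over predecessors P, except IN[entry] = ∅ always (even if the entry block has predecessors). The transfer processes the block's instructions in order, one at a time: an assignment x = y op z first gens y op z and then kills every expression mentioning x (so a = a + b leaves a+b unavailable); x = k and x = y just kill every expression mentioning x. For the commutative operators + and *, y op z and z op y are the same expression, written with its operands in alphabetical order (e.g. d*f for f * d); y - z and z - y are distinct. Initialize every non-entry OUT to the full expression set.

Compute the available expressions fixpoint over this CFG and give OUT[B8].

Fixpoint table:
  B0:  IN={}  OUT={c+f}
  B1:  IN={c+f}  OUT={c+f, f-b}
  B2:  IN={c+f, f-b}  OUT={a+f, f-b}
  B3:  IN={}  OUT={}
  B4:  IN={}  OUT={}
  B5:  IN={}  OUT={b-c}
  B6:  IN={b-c}  OUT={b-c}
  B7:  IN={b-c}  OUT={f-e}
  B8:  IN={}  OUT={d-f, e-d}
  B9:  IN={d-f, e-d}  OUT={c-e, d-d, d-f, e-d}

Merge at B8: IN[B8] = OUT[B2] ∩ OUT[B7] = {}
Applying B8's transfer function to that IN value gives OUT[B8] (row B8 above).

Answer: {d-f, e-d}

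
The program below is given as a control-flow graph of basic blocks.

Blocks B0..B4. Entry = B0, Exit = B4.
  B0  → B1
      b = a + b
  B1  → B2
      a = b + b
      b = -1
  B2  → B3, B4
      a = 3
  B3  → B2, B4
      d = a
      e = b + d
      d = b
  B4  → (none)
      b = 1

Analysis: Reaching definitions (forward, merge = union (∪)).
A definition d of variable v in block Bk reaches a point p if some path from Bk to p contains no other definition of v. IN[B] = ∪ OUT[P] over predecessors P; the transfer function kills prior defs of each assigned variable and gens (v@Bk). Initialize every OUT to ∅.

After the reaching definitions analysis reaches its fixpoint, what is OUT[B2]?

Answer: {a@B2, b@B1, d@B3, e@B3}

Trace:
Converged values:
  B0: | IN={} | OUT={b@B0}
  B1: | IN={b@B0} | OUT={a@B1, b@B1}
  B2: | IN={a@B1, a@B2, b@B1, d@B3, e@B3} | OUT={a@B2, b@B1, d@B3, e@B3}
  B3: | IN={a@B2, b@B1, d@B3, e@B3} | OUT={a@B2, b@B1, d@B3, e@B3}
  B4: | IN={a@B2, b@B1, d@B3, e@B3} | OUT={a@B2, b@B4, d@B3, e@B3}

Merge at B2: IN[B2] = OUT[B1] ⊔ OUT[B3] = {a@B1, a@B2, b@B1, d@B3, e@B3}
Applying B2's transfer function to that IN value gives OUT[B2] (row B2 above).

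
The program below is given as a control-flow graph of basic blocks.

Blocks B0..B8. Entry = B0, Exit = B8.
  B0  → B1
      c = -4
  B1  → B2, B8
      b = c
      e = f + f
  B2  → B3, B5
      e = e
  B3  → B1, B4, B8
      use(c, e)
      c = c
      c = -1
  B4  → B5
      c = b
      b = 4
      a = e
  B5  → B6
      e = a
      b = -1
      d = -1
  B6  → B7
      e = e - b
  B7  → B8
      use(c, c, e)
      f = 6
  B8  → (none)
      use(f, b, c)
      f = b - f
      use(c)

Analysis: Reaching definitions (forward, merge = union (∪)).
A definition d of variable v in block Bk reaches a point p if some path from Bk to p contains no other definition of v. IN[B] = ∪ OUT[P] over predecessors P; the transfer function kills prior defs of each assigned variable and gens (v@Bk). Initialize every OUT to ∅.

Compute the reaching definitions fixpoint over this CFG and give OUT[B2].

Converged values:
  B0:  IN={}  OUT={c@B0}
  B1:  IN={b@B1, c@B0, c@B3, e@B2}  OUT={b@B1, c@B0, c@B3, e@B1}
  B2:  IN={b@B1, c@B0, c@B3, e@B1}  OUT={b@B1, c@B0, c@B3, e@B2}
  B3:  IN={b@B1, c@B0, c@B3, e@B2}  OUT={b@B1, c@B3, e@B2}
  B4:  IN={b@B1, c@B3, e@B2}  OUT={a@B4, b@B4, c@B4, e@B2}
  B5:  IN={a@B4, b@B1, b@B4, c@B0, c@B3, c@B4, e@B2}  OUT={a@B4, b@B5, c@B0, c@B3, c@B4, d@B5, e@B5}
  B6:  IN={a@B4, b@B5, c@B0, c@B3, c@B4, d@B5, e@B5}  OUT={a@B4, b@B5, c@B0, c@B3, c@B4, d@B5, e@B6}
  B7:  IN={a@B4, b@B5, c@B0, c@B3, c@B4, d@B5, e@B6}  OUT={a@B4, b@B5, c@B0, c@B3, c@B4, d@B5, e@B6, f@B7}
  B8:  IN={a@B4, b@B1, b@B5, c@B0, c@B3, c@B4, d@B5, e@B1, e@B2, e@B6, f@B7}  OUT={a@B4, b@B1, b@B5, c@B0, c@B3, c@B4, d@B5, e@B1, e@B2, e@B6, f@B8}

Merge at B2: IN[B2] = OUT[B1] = {b@B1, c@B0, c@B3, e@B1}
Applying B2's transfer function to that IN value gives OUT[B2] (row B2 above).

Answer: {b@B1, c@B0, c@B3, e@B2}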